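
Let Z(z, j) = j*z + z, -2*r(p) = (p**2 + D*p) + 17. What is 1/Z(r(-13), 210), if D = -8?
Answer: -1/30595 ≈ -3.2685e-5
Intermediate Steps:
r(p) = -17/2 + 4*p - p**2/2 (r(p) = -((p**2 - 8*p) + 17)/2 = -(17 + p**2 - 8*p)/2 = -17/2 + 4*p - p**2/2)
Z(z, j) = z + j*z
1/Z(r(-13), 210) = 1/((-17/2 + 4*(-13) - 1/2*(-13)**2)*(1 + 210)) = 1/((-17/2 - 52 - 1/2*169)*211) = 1/((-17/2 - 52 - 169/2)*211) = 1/(-145*211) = 1/(-30595) = -1/30595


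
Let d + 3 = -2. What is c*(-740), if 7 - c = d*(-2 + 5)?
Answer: -16280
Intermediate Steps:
d = -5 (d = -3 - 2 = -5)
c = 22 (c = 7 - (-5)*(-2 + 5) = 7 - (-5)*3 = 7 - 1*(-15) = 7 + 15 = 22)
c*(-740) = 22*(-740) = -16280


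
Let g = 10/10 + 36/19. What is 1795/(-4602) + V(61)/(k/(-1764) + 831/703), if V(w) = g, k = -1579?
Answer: 11896205285/11854388442 ≈ 1.0035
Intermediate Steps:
g = 55/19 (g = 10*(1/10) + 36*(1/19) = 1 + 36/19 = 55/19 ≈ 2.8947)
V(w) = 55/19
1795/(-4602) + V(61)/(k/(-1764) + 831/703) = 1795/(-4602) + 55/(19*(-1579/(-1764) + 831/703)) = 1795*(-1/4602) + 55/(19*(-1579*(-1/1764) + 831*(1/703))) = -1795/4602 + 55/(19*(1579/1764 + 831/703)) = -1795/4602 + 55/(19*(2575921/1240092)) = -1795/4602 + (55/19)*(1240092/2575921) = -1795/4602 + 3589740/2575921 = 11896205285/11854388442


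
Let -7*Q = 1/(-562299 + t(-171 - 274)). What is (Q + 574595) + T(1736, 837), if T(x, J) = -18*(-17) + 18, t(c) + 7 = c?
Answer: 2264753695184/3939257 ≈ 5.7492e+5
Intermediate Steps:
t(c) = -7 + c
T(x, J) = 324 (T(x, J) = 306 + 18 = 324)
Q = 1/3939257 (Q = -1/(7*(-562299 + (-7 + (-171 - 274)))) = -1/(7*(-562299 + (-7 - 445))) = -1/(7*(-562299 - 452)) = -⅐/(-562751) = -⅐*(-1/562751) = 1/3939257 ≈ 2.5385e-7)
(Q + 574595) + T(1736, 837) = (1/3939257 + 574595) + 324 = 2263477375916/3939257 + 324 = 2264753695184/3939257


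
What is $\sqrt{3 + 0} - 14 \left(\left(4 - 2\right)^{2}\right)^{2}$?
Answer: $-224 + \sqrt{3} \approx -222.27$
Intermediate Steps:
$\sqrt{3 + 0} - 14 \left(\left(4 - 2\right)^{2}\right)^{2} = \sqrt{3} - 14 \left(2^{2}\right)^{2} = \sqrt{3} - 14 \cdot 4^{2} = \sqrt{3} - 224 = -224 + \sqrt{3}$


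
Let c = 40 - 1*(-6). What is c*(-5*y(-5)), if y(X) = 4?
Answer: -920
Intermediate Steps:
c = 46 (c = 40 + 6 = 46)
c*(-5*y(-5)) = 46*(-5*4) = 46*(-20) = -920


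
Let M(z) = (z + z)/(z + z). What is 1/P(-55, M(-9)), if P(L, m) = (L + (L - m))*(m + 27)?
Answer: -1/3108 ≈ -0.00032175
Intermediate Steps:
M(z) = 1 (M(z) = (2*z)/((2*z)) = (2*z)*(1/(2*z)) = 1)
P(L, m) = (27 + m)*(-m + 2*L) (P(L, m) = (-m + 2*L)*(27 + m) = (27 + m)*(-m + 2*L))
1/P(-55, M(-9)) = 1/(-1*1**2 - 27*1 + 54*(-55) + 2*(-55)*1) = 1/(-1*1 - 27 - 2970 - 110) = 1/(-1 - 27 - 2970 - 110) = 1/(-3108) = -1/3108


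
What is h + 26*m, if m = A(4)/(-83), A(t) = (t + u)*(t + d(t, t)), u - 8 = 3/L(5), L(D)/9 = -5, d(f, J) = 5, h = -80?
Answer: -47162/415 ≈ -113.64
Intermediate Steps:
L(D) = -45 (L(D) = 9*(-5) = -45)
u = 119/15 (u = 8 + 3/(-45) = 8 + 3*(-1/45) = 8 - 1/15 = 119/15 ≈ 7.9333)
A(t) = (5 + t)*(119/15 + t) (A(t) = (t + 119/15)*(t + 5) = (119/15 + t)*(5 + t) = (5 + t)*(119/15 + t))
m = -537/415 (m = (119/3 + 4² + (194/15)*4)/(-83) = (119/3 + 16 + 776/15)*(-1/83) = (537/5)*(-1/83) = -537/415 ≈ -1.2940)
h + 26*m = -80 + 26*(-537/415) = -80 - 13962/415 = -47162/415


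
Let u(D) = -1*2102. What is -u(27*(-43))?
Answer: 2102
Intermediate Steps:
u(D) = -2102
-u(27*(-43)) = -1*(-2102) = 2102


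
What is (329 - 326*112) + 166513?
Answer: 130330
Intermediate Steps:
(329 - 326*112) + 166513 = (329 - 36512) + 166513 = -36183 + 166513 = 130330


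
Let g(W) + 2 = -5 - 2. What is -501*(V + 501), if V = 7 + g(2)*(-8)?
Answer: -290580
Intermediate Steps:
g(W) = -9 (g(W) = -2 + (-5 - 2) = -2 - 7 = -9)
V = 79 (V = 7 - 9*(-8) = 7 + 72 = 79)
-501*(V + 501) = -501*(79 + 501) = -501*580 = -290580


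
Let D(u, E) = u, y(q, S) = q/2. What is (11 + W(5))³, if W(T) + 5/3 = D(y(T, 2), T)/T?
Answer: 205379/216 ≈ 950.83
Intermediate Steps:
y(q, S) = q/2 (y(q, S) = q*(½) = q/2)
W(T) = -7/6 (W(T) = -5/3 + (T/2)/T = -5/3 + ½ = -7/6)
(11 + W(5))³ = (11 - 7/6)³ = (59/6)³ = 205379/216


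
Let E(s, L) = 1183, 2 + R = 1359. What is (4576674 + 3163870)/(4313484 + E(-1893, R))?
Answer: 1105792/616381 ≈ 1.7940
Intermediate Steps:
R = 1357 (R = -2 + 1359 = 1357)
(4576674 + 3163870)/(4313484 + E(-1893, R)) = (4576674 + 3163870)/(4313484 + 1183) = 7740544/4314667 = 7740544*(1/4314667) = 1105792/616381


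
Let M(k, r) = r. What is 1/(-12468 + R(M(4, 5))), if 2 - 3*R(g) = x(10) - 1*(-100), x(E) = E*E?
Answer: -1/12534 ≈ -7.9783e-5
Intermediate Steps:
x(E) = E**2
R(g) = -66 (R(g) = 2/3 - (10**2 - 1*(-100))/3 = 2/3 - (100 + 100)/3 = 2/3 - 1/3*200 = 2/3 - 200/3 = -66)
1/(-12468 + R(M(4, 5))) = 1/(-12468 - 66) = 1/(-12534) = -1/12534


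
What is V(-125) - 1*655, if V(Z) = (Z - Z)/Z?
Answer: -655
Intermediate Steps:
V(Z) = 0 (V(Z) = 0/Z = 0)
V(-125) - 1*655 = 0 - 1*655 = 0 - 655 = -655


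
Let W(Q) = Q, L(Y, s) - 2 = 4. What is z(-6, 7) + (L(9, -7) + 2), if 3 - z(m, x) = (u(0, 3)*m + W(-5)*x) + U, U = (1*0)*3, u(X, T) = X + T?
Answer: 64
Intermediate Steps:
L(Y, s) = 6 (L(Y, s) = 2 + 4 = 6)
u(X, T) = T + X
U = 0 (U = 0*3 = 0)
z(m, x) = 3 - 3*m + 5*x (z(m, x) = 3 - (((3 + 0)*m - 5*x) + 0) = 3 - ((3*m - 5*x) + 0) = 3 - ((-5*x + 3*m) + 0) = 3 - (-5*x + 3*m) = 3 + (-3*m + 5*x) = 3 - 3*m + 5*x)
z(-6, 7) + (L(9, -7) + 2) = (3 - 3*(-6) + 5*7) + (6 + 2) = (3 + 18 + 35) + 8 = 56 + 8 = 64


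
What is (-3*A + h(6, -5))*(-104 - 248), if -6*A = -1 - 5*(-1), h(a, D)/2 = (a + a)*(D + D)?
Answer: 83776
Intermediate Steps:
h(a, D) = 8*D*a (h(a, D) = 2*((a + a)*(D + D)) = 2*((2*a)*(2*D)) = 2*(4*D*a) = 8*D*a)
A = -⅔ (A = -(-1 - 5*(-1))/6 = -(-1 + 5)/6 = -⅙*4 = -⅔ ≈ -0.66667)
(-3*A + h(6, -5))*(-104 - 248) = (-3*(-⅔) + 8*(-5)*6)*(-104 - 248) = (2 - 240)*(-352) = -238*(-352) = 83776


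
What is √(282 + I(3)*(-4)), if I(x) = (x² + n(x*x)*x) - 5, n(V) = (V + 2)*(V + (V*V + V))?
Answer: I*√12802 ≈ 113.15*I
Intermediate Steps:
n(V) = (2 + V)*(V² + 2*V) (n(V) = (2 + V)*(V + (V² + V)) = (2 + V)*(V + (V + V²)) = (2 + V)*(V² + 2*V))
I(x) = -5 + x² + x³*(4 + x⁴ + 4*x²) (I(x) = (x² + ((x*x)*(4 + (x*x)² + 4*(x*x)))*x) - 5 = (x² + (x²*(4 + (x²)² + 4*x²))*x) - 5 = (x² + (x²*(4 + x⁴ + 4*x²))*x) - 5 = (x² + x³*(4 + x⁴ + 4*x²)) - 5 = -5 + x² + x³*(4 + x⁴ + 4*x²))
√(282 + I(3)*(-4)) = √(282 + (-5 + 3² + 3³*(4 + 3⁴ + 4*3²))*(-4)) = √(282 + (-5 + 9 + 27*(4 + 81 + 4*9))*(-4)) = √(282 + (-5 + 9 + 27*(4 + 81 + 36))*(-4)) = √(282 + (-5 + 9 + 27*121)*(-4)) = √(282 + (-5 + 9 + 3267)*(-4)) = √(282 + 3271*(-4)) = √(282 - 13084) = √(-12802) = I*√12802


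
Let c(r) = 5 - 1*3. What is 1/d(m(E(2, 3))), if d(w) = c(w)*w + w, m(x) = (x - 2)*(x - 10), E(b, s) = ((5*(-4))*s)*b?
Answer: 1/47580 ≈ 2.1017e-5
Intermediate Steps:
c(r) = 2 (c(r) = 5 - 3 = 2)
E(b, s) = -20*b*s (E(b, s) = (-20*s)*b = -20*b*s)
m(x) = (-10 + x)*(-2 + x) (m(x) = (-2 + x)*(-10 + x) = (-10 + x)*(-2 + x))
d(w) = 3*w (d(w) = 2*w + w = 3*w)
1/d(m(E(2, 3))) = 1/(3*(20 + (-20*2*3)² - (-240)*2*3)) = 1/(3*(20 + (-120)² - 12*(-120))) = 1/(3*(20 + 14400 + 1440)) = 1/(3*15860) = 1/47580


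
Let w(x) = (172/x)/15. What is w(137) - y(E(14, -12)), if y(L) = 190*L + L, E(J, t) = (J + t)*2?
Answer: -1569848/2055 ≈ -763.92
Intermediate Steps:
E(J, t) = 2*J + 2*t
w(x) = 172/(15*x) (w(x) = (172/x)*(1/15) = 172/(15*x))
y(L) = 191*L
w(137) - y(E(14, -12)) = (172/15)/137 - 191*(2*14 + 2*(-12)) = (172/15)*(1/137) - 191*(28 - 24) = 172/2055 - 191*4 = 172/2055 - 1*764 = 172/2055 - 764 = -1569848/2055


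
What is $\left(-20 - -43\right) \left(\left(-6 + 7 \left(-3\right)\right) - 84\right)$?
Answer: $-2553$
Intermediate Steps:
$\left(-20 - -43\right) \left(\left(-6 + 7 \left(-3\right)\right) - 84\right) = \left(-20 + 43\right) \left(\left(-6 - 21\right) - 84\right) = 23 \left(-27 - 84\right) = 23 \left(-111\right) = -2553$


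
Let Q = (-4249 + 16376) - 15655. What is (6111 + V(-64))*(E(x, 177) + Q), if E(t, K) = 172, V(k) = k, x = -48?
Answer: -20293732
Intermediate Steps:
Q = -3528 (Q = 12127 - 15655 = -3528)
(6111 + V(-64))*(E(x, 177) + Q) = (6111 - 64)*(172 - 3528) = 6047*(-3356) = -20293732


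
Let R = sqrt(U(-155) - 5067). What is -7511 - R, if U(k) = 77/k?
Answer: -7511 - I*sqrt(121746610)/155 ≈ -7511.0 - 71.186*I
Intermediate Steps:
R = I*sqrt(121746610)/155 (R = sqrt(77/(-155) - 5067) = sqrt(77*(-1/155) - 5067) = sqrt(-77/155 - 5067) = sqrt(-785462/155) = I*sqrt(121746610)/155 ≈ 71.186*I)
-7511 - R = -7511 - I*sqrt(121746610)/155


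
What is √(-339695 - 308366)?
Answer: I*√648061 ≈ 805.02*I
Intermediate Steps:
√(-339695 - 308366) = √(-648061) = I*√648061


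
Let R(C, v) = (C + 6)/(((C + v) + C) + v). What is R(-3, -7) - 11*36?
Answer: -7923/20 ≈ -396.15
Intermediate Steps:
R(C, v) = (6 + C)/(2*C + 2*v) (R(C, v) = (6 + C)/((v + 2*C) + v) = (6 + C)/(2*C + 2*v))
R(-3, -7) - 11*36 = (3 + (½)*(-3))/(-3 - 7) - 11*36 = (3 - 3/2)/(-10) - 396 = -⅒*3/2 - 396 = -3/20 - 396 = -7923/20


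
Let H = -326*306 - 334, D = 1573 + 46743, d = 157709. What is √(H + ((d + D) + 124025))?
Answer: 2*√57490 ≈ 479.54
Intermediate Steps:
D = 48316
H = -100090 (H = -99756 - 334 = -100090)
√(H + ((d + D) + 124025)) = √(-100090 + ((157709 + 48316) + 124025)) = √(-100090 + (206025 + 124025)) = √(-100090 + 330050) = √229960 = 2*√57490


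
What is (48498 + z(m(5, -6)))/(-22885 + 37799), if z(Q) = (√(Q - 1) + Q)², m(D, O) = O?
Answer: 48527/14914 - 6*I*√7/7457 ≈ 3.2538 - 0.0021288*I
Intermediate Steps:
z(Q) = (Q + √(-1 + Q))² (z(Q) = (√(-1 + Q) + Q)² = (Q + √(-1 + Q))²)
(48498 + z(m(5, -6)))/(-22885 + 37799) = (48498 + (-6 + √(-1 - 6))²)/(-22885 + 37799) = (48498 + (-6 + √(-7))²)/14914 = (48498 + (-6 + I*√7)²)*(1/14914) = 24249/7457 + (-6 + I*√7)²/14914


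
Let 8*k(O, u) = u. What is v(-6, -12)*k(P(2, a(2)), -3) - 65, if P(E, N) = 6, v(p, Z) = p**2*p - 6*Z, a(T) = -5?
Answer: -11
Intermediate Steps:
v(p, Z) = p**3 - 6*Z
k(O, u) = u/8
v(-6, -12)*k(P(2, a(2)), -3) - 65 = ((-6)**3 - 6*(-12))*((1/8)*(-3)) - 65 = (-216 + 72)*(-3/8) - 65 = -144*(-3/8) - 65 = 54 - 65 = -11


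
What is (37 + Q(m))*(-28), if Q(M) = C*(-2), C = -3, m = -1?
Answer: -1204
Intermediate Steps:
Q(M) = 6 (Q(M) = -3*(-2) = 6)
(37 + Q(m))*(-28) = (37 + 6)*(-28) = 43*(-28) = -1204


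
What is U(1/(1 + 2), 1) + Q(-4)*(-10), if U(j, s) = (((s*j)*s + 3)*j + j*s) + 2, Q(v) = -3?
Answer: 301/9 ≈ 33.444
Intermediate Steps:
U(j, s) = 2 + j*s + j*(3 + j*s²) (U(j, s) = (((j*s)*s + 3)*j + j*s) + 2 = ((j*s² + 3)*j + j*s) + 2 = ((3 + j*s²)*j + j*s) + 2 = (j*(3 + j*s²) + j*s) + 2 = (j*s + j*(3 + j*s²)) + 2 = 2 + j*s + j*(3 + j*s²))
U(1/(1 + 2), 1) + Q(-4)*(-10) = (2 + 3/(1 + 2) + 1/(1 + 2) + (1/(1 + 2))²*1²) - 3*(-10) = (2 + 3/3 + 1/3 + (1/3)²*1) + 30 = (2 + 3*(⅓) + (⅓)*1 + (⅓)²*1) + 30 = (2 + 1 + ⅓ + (⅑)*1) + 30 = (2 + 1 + ⅓ + ⅑) + 30 = 31/9 + 30 = 301/9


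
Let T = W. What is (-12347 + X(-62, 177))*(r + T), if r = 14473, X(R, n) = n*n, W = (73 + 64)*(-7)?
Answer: 256522748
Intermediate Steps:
W = -959 (W = 137*(-7) = -959)
T = -959
X(R, n) = n²
(-12347 + X(-62, 177))*(r + T) = (-12347 + 177²)*(14473 - 959) = (-12347 + 31329)*13514 = 18982*13514 = 256522748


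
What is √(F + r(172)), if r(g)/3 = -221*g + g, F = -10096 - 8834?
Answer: 5*I*√5298 ≈ 363.94*I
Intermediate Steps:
F = -18930
r(g) = -660*g (r(g) = 3*(-221*g + g) = 3*(-220*g) = -660*g)
√(F + r(172)) = √(-18930 - 660*172) = √(-18930 - 113520) = √(-132450) = 5*I*√5298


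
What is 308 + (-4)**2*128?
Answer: 2356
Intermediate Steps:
308 + (-4)**2*128 = 308 + 16*128 = 308 + 2048 = 2356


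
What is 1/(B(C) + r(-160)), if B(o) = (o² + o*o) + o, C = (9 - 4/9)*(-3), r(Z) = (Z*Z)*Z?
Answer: -9/36852373 ≈ -2.4422e-7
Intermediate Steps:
r(Z) = Z³ (r(Z) = Z²*Z = Z³)
C = -77/3 (C = (9 - 4*⅑)*(-3) = (9 - 4/9)*(-3) = (77/9)*(-3) = -77/3 ≈ -25.667)
B(o) = o + 2*o² (B(o) = (o² + o²) + o = 2*o² + o = o + 2*o²)
1/(B(C) + r(-160)) = 1/(-77*(1 + 2*(-77/3))/3 + (-160)³) = 1/(-77*(1 - 154/3)/3 - 4096000) = 1/(-77/3*(-151/3) - 4096000) = 1/(11627/9 - 4096000) = 1/(-36852373/9) = -9/36852373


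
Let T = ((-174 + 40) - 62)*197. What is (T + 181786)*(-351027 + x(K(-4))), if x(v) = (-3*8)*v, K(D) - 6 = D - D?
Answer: -50278556754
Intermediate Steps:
K(D) = 6 (K(D) = 6 + (D - D) = 6 + 0 = 6)
T = -38612 (T = (-134 - 62)*197 = -196*197 = -38612)
x(v) = -24*v
(T + 181786)*(-351027 + x(K(-4))) = (-38612 + 181786)*(-351027 - 24*6) = 143174*(-351027 - 144) = 143174*(-351171) = -50278556754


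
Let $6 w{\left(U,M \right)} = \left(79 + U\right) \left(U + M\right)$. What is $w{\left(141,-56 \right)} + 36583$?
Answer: $\frac{119099}{3} \approx 39700.0$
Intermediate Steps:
$w{\left(U,M \right)} = \frac{\left(79 + U\right) \left(M + U\right)}{6}$ ($w{\left(U,M \right)} = \frac{\left(79 + U\right) \left(U + M\right)}{6} = \frac{\left(79 + U\right) \left(M + U\right)}{6}$)
$w{\left(141,-56 \right)} + 36583 = \left(\frac{141^{2}}{6} + \frac{79}{6} \left(-56\right) + \frac{79}{6} \cdot 141 + \frac{1}{6} \left(-56\right) 141\right) + 36583 = \left(\frac{1}{6} \cdot 19881 - \frac{2212}{3} + \frac{3713}{2} - 1316\right) + 36583 = \left(\frac{6627}{2} - \frac{2212}{3} + \frac{3713}{2} - 1316\right) + 36583 = \frac{9350}{3} + 36583 = \frac{119099}{3}$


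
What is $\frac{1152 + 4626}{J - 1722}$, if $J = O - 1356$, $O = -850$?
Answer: $- \frac{2889}{1964} \approx -1.471$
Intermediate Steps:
$J = -2206$ ($J = -850 - 1356 = -2206$)
$\frac{1152 + 4626}{J - 1722} = \frac{1152 + 4626}{-2206 - 1722} = \frac{5778}{-3928} = 5778 \left(- \frac{1}{3928}\right) = - \frac{2889}{1964}$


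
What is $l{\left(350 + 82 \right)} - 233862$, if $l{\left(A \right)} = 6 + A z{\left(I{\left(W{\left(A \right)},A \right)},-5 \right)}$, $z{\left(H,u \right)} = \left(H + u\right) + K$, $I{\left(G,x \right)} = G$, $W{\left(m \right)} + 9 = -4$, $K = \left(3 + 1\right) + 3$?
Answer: $-238608$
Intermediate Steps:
$K = 7$ ($K = 4 + 3 = 7$)
$W{\left(m \right)} = -13$ ($W{\left(m \right)} = -9 - 4 = -13$)
$z{\left(H,u \right)} = 7 + H + u$ ($z{\left(H,u \right)} = \left(H + u\right) + 7 = 7 + H + u$)
$l{\left(A \right)} = 6 - 11 A$ ($l{\left(A \right)} = 6 + A \left(7 - 13 - 5\right) = 6 + A \left(-11\right) = 6 - 11 A$)
$l{\left(350 + 82 \right)} - 233862 = \left(6 - 11 \left(350 + 82\right)\right) - 233862 = \left(6 - 4752\right) - 233862 = -4746 - 233862 = -238608$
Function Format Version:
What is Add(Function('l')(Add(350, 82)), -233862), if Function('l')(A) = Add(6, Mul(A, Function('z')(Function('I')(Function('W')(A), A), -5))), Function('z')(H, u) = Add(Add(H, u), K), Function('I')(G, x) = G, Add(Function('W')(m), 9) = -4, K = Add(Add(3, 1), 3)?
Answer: -238608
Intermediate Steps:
K = 7 (K = Add(4, 3) = 7)
Function('W')(m) = -13 (Function('W')(m) = Add(-9, -4) = -13)
Function('z')(H, u) = Add(7, H, u) (Function('z')(H, u) = Add(Add(H, u), 7) = Add(7, H, u))
Function('l')(A) = Add(6, Mul(-11, A)) (Function('l')(A) = Add(6, Mul(A, Add(7, -13, -5))) = Add(6, Mul(A, -11)) = Add(6, Mul(-11, A)))
Add(Function('l')(Add(350, 82)), -233862) = Add(Add(6, Mul(-11, Add(350, 82))), -233862) = Add(Add(6, Mul(-11, 432)), -233862) = Add(Add(6, -4752), -233862) = Add(-4746, -233862) = -238608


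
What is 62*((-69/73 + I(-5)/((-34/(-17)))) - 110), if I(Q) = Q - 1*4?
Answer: -522505/73 ≈ -7157.6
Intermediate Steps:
I(Q) = -4 + Q (I(Q) = Q - 4 = -4 + Q)
62*((-69/73 + I(-5)/((-34/(-17)))) - 110) = 62*((-69/73 + (-4 - 5)/((-34/(-17)))) - 110) = 62*((-69*1/73 - 9/((-34*(-1/17)))) - 110) = 62*((-69/73 - 9/2) - 110) = 62*(-795/146 - 110) = 62*(-16855/146) = -522505/73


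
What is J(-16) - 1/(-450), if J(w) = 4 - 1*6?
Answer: -899/450 ≈ -1.9978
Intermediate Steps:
J(w) = -2 (J(w) = 4 - 6 = -2)
J(-16) - 1/(-450) = -2 - 1/(-450) = -2 - 1*(-1/450) = -2 + 1/450 = -899/450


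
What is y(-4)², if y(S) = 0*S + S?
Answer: 16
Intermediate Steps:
y(S) = S (y(S) = 0 + S = S)
y(-4)² = (-4)² = 16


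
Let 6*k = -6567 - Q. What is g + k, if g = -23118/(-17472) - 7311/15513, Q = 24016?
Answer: -230220191051/45173856 ≈ -5096.3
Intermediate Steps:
k = -30583/6 (k = (-6567 - 1*24016)/6 = (-6567 - 24016)/6 = (⅙)*(-30583) = -30583/6 ≈ -5097.2)
g = 12827319/15057952 (g = -23118*(-1/17472) - 7311*1/15513 = 3853/2912 - 2437/5171 = 12827319/15057952 ≈ 0.85186)
g + k = 12827319/15057952 - 30583/6 = -230220191051/45173856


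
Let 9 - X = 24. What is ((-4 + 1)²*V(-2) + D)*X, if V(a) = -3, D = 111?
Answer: -1260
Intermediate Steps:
X = -15 (X = 9 - 1*24 = 9 - 24 = -15)
((-4 + 1)²*V(-2) + D)*X = ((-4 + 1)²*(-3) + 111)*(-15) = ((-3)²*(-3) + 111)*(-15) = (9*(-3) + 111)*(-15) = (-27 + 111)*(-15) = 84*(-15) = -1260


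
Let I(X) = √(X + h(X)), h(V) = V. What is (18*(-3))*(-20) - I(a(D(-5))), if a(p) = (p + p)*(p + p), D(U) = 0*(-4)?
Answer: 1080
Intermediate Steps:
D(U) = 0
a(p) = 4*p² (a(p) = (2*p)*(2*p) = 4*p²)
I(X) = √2*√X (I(X) = √(X + X) = √(2*X) = √2*√X)
(18*(-3))*(-20) - I(a(D(-5))) = (18*(-3))*(-20) - √2*√(4*0²) = -54*(-20) - √2*√(4*0) = 1080 - √2*√0 = 1080 - √2*0 = 1080 - 1*0 = 1080 + 0 = 1080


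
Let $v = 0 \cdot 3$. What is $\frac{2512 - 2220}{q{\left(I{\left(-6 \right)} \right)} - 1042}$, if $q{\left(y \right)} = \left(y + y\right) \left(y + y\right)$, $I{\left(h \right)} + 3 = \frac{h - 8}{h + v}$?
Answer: $- \frac{1314}{4681} \approx -0.28071$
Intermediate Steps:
$v = 0$
$I{\left(h \right)} = -3 + \frac{-8 + h}{h}$ ($I{\left(h \right)} = -3 + \frac{h - 8}{h + 0} = -3 + \frac{-8 + h}{h}$)
$q{\left(y \right)} = 4 y^{2}$ ($q{\left(y \right)} = 2 y 2 y = 4 y^{2}$)
$\frac{2512 - 2220}{q{\left(I{\left(-6 \right)} \right)} - 1042} = \frac{2512 - 2220}{4 \left(-2 - \frac{8}{-6}\right)^{2} - 1042} = \frac{292}{4 \left(-2 - - \frac{4}{3}\right)^{2} - 1042} = \frac{292}{4 \left(-2 + \frac{4}{3}\right)^{2} - 1042} = \frac{292}{4 \left(- \frac{2}{3}\right)^{2} - 1042} = \frac{292}{4 \cdot \frac{4}{9} - 1042} = \frac{292}{\frac{16}{9} - 1042} = \frac{292}{- \frac{9362}{9}} = 292 \left(- \frac{9}{9362}\right) = - \frac{1314}{4681}$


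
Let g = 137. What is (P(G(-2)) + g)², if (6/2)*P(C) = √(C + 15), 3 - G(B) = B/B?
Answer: (411 + √17)²/9 ≈ 19147.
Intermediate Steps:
G(B) = 2 (G(B) = 3 - B/B = 3 - 1*1 = 3 - 1 = 2)
P(C) = √(15 + C)/3 (P(C) = √(C + 15)/3 = √(15 + C)/3)
(P(G(-2)) + g)² = (√(15 + 2)/3 + 137)² = (√17/3 + 137)² = (137 + √17/3)²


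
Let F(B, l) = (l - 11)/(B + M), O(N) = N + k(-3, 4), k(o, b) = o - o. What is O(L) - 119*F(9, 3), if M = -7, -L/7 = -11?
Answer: 553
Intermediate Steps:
L = 77 (L = -7*(-11) = 77)
k(o, b) = 0
O(N) = N (O(N) = N + 0 = N)
F(B, l) = (-11 + l)/(-7 + B) (F(B, l) = (l - 11)/(B - 7) = (-11 + l)/(-7 + B))
O(L) - 119*F(9, 3) = 77 - 119*(-11 + 3)/(-7 + 9) = 77 - 119*(-8)/2 = 77 - 119*(-4) = 77 + 476 = 553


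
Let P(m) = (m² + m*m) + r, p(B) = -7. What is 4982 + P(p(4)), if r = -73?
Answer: 5007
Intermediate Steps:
P(m) = -73 + 2*m² (P(m) = (m² + m*m) - 73 = (m² + m²) - 73 = 2*m² - 73 = -73 + 2*m²)
4982 + P(p(4)) = 4982 + (-73 + 2*(-7)²) = 4982 + (-73 + 2*49) = 4982 + (-73 + 98) = 4982 + 25 = 5007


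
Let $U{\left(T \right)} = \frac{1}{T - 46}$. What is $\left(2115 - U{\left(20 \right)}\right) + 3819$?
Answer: $\frac{154285}{26} \approx 5934.0$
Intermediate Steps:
$U{\left(T \right)} = \frac{1}{-46 + T}$
$\left(2115 - U{\left(20 \right)}\right) + 3819 = \left(2115 - \frac{1}{-46 + 20}\right) + 3819 = \left(2115 - \frac{1}{-26}\right) + 3819 = \left(2115 - - \frac{1}{26}\right) + 3819 = \left(2115 + \frac{1}{26}\right) + 3819 = \frac{54991}{26} + 3819 = \frac{154285}{26}$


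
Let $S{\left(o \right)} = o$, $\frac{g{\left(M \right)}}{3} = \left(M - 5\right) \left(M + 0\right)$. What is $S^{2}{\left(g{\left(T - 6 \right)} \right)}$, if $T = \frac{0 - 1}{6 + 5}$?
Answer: $\frac{601328484}{14641} \approx 41072.0$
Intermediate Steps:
$T = - \frac{1}{11} \approx -0.090909$
$g{\left(M \right)} = 3 M \left(-5 + M\right)$ ($g{\left(M \right)} = 3 \left(M - 5\right) \left(M + 0\right) = 3 \left(-5 + M\right) M = 3 M \left(-5 + M\right)$)
$S^{2}{\left(g{\left(T - 6 \right)} \right)} = \left(3 \left(- \frac{1}{11} - 6\right) \left(-5 - \frac{67}{11}\right)\right)^{2} = \left(3 \left(- \frac{67}{11}\right) \left(-5 - \frac{67}{11}\right)\right)^{2} = \left(3 \left(- \frac{67}{11}\right) \left(- \frac{122}{11}\right)\right)^{2} = \left(\frac{24522}{121}\right)^{2} = \frac{601328484}{14641}$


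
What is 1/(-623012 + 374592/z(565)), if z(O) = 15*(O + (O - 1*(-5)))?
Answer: -5675/3535468236 ≈ -1.6052e-6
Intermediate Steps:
z(O) = 75 + 30*O (z(O) = 15*(O + (O + 5)) = 15*(O + (5 + O)) = 15*(5 + 2*O) = 75 + 30*O)
1/(-623012 + 374592/z(565)) = 1/(-623012 + 374592/(75 + 30*565)) = 1/(-623012 + 374592/(75 + 16950)) = 1/(-623012 + 374592/17025) = 1/(-623012 + 374592*(1/17025)) = 1/(-623012 + 124864/5675) = 1/(-3535468236/5675) = -5675/3535468236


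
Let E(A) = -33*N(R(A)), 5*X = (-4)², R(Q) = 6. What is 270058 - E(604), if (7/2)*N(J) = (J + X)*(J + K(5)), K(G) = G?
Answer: 9485426/35 ≈ 2.7101e+5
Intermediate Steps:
X = 16/5 (X = (⅕)*(-4)² = (⅕)*16 = 16/5 ≈ 3.2000)
N(J) = 2*(5 + J)*(16/5 + J)/7 (N(J) = 2*((J + 16/5)*(J + 5))/7 = 2*((16/5 + J)*(5 + J))/7 = 2*((5 + J)*(16/5 + J))/7 = 2*(5 + J)*(16/5 + J)/7)
E(A) = -33396/35 (E(A) = -33*(32/7 + (2/7)*6² + (82/35)*6) = -33*(32/7 + (2/7)*36 + 492/35) = -33*(32/7 + 72/7 + 492/35) = -33*1012/35 = -33396/35)
270058 - E(604) = 270058 - 1*(-33396/35) = 270058 + 33396/35 = 9485426/35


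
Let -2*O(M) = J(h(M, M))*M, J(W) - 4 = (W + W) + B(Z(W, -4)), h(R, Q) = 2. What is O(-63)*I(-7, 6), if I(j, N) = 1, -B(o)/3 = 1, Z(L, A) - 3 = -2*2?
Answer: 315/2 ≈ 157.50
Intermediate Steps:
Z(L, A) = -1 (Z(L, A) = 3 - 2*2 = 3 - 4 = -1)
B(o) = -3 (B(o) = -3*1 = -3)
J(W) = 1 + 2*W (J(W) = 4 + ((W + W) - 3) = 4 + (2*W - 3) = 4 + (-3 + 2*W) = 1 + 2*W)
O(M) = -5*M/2 (O(M) = -(1 + 2*2)*M/2 = -(1 + 4)*M/2 = -5*M/2)
O(-63)*I(-7, 6) = -5/2*(-63)*1 = (315/2)*1 = 315/2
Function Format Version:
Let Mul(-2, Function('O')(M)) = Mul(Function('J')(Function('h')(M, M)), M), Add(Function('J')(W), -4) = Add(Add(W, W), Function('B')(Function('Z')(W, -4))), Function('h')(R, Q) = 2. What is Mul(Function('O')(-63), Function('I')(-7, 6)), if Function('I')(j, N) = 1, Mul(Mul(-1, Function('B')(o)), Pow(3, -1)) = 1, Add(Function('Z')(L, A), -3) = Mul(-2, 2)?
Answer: Rational(315, 2) ≈ 157.50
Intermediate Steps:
Function('Z')(L, A) = -1 (Function('Z')(L, A) = Add(3, Mul(-2, 2)) = Add(3, -4) = -1)
Function('B')(o) = -3 (Function('B')(o) = Mul(-3, 1) = -3)
Function('J')(W) = Add(1, Mul(2, W)) (Function('J')(W) = Add(4, Add(Add(W, W), -3)) = Add(4, Add(Mul(2, W), -3)) = Add(4, Add(-3, Mul(2, W))) = Add(1, Mul(2, W)))
Function('O')(M) = Mul(Rational(-5, 2), M) (Function('O')(M) = Mul(Rational(-1, 2), Mul(Add(1, Mul(2, 2)), M)) = Mul(Rational(-1, 2), Mul(Add(1, 4), M)) = Mul(Rational(-1, 2), Mul(5, M)) = Mul(Rational(-5, 2), M))
Mul(Function('O')(-63), Function('I')(-7, 6)) = Mul(Mul(Rational(-5, 2), -63), 1) = Mul(Rational(315, 2), 1) = Rational(315, 2)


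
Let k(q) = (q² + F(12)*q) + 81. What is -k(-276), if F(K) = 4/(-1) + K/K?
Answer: -77085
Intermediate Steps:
F(K) = -3 (F(K) = 4*(-1) + 1 = -4 + 1 = -3)
k(q) = 81 + q² - 3*q (k(q) = (q² - 3*q) + 81 = 81 + q² - 3*q)
-k(-276) = -(81 + (-276)² - 3*(-276)) = -(81 + 76176 + 828) = -1*77085 = -77085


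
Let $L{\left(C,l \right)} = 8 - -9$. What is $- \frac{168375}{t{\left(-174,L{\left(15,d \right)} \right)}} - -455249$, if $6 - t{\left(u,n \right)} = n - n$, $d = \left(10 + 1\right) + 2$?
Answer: $\frac{854373}{2} \approx 4.2719 \cdot 10^{5}$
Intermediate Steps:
$d = 13$ ($d = 11 + 2 = 13$)
$L{\left(C,l \right)} = 17$ ($L{\left(C,l \right)} = 8 + 9 = 17$)
$t{\left(u,n \right)} = 6$ ($t{\left(u,n \right)} = 6 - \left(n - n\right) = 6 - 0 = 6 + 0 = 6$)
$- \frac{168375}{t{\left(-174,L{\left(15,d \right)} \right)}} - -455249 = - \frac{168375}{6} - -455249 = \left(-168375\right) \frac{1}{6} + 455249 = - \frac{56125}{2} + 455249 = \frac{854373}{2}$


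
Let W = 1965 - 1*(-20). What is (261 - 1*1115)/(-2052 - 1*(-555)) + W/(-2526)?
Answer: -271447/1260474 ≈ -0.21535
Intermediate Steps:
W = 1985 (W = 1965 + 20 = 1985)
(261 - 1*1115)/(-2052 - 1*(-555)) + W/(-2526) = (261 - 1*1115)/(-2052 - 1*(-555)) + 1985/(-2526) = (261 - 1115)/(-2052 + 555) + 1985*(-1/2526) = -854/(-1497) - 1985/2526 = -854*(-1/1497) - 1985/2526 = 854/1497 - 1985/2526 = -271447/1260474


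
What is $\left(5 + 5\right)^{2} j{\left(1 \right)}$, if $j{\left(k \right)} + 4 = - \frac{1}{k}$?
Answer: $-500$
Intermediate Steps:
$j{\left(k \right)} = -4 - \frac{1}{k}$
$\left(5 + 5\right)^{2} j{\left(1 \right)} = \left(5 + 5\right)^{2} \left(-4 - 1^{-1}\right) = 10^{2} \left(-4 - 1\right) = 100 \left(-4 - 1\right) = 100 \left(-5\right) = -500$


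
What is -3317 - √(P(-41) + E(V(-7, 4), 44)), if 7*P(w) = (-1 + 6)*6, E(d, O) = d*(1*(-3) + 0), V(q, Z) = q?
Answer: -3317 - √1239/7 ≈ -3322.0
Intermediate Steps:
E(d, O) = -3*d (E(d, O) = d*(-3 + 0) = d*(-3) = -3*d)
P(w) = 30/7 (P(w) = ((-1 + 6)*6)/7 = (5*6)/7 = (⅐)*30 = 30/7)
-3317 - √(P(-41) + E(V(-7, 4), 44)) = -3317 - √(30/7 - 3*(-7)) = -3317 - √(30/7 + 21) = -3317 - √(177/7) = -3317 - √1239/7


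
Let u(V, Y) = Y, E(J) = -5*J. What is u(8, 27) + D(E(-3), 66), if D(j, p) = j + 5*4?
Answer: 62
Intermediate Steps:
D(j, p) = 20 + j (D(j, p) = j + 20 = 20 + j)
u(8, 27) + D(E(-3), 66) = 27 + (20 - 5*(-3)) = 27 + (20 + 15) = 27 + 35 = 62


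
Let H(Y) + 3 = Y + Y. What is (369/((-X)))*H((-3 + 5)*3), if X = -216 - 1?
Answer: 3321/217 ≈ 15.304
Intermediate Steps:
X = -217
H(Y) = -3 + 2*Y (H(Y) = -3 + (Y + Y) = -3 + 2*Y)
(369/((-X)))*H((-3 + 5)*3) = (369/((-1*(-217))))*(-3 + 2*((-3 + 5)*3)) = (369/217)*(-3 + 2*(2*3)) = (369*(1/217))*(-3 + 2*6) = 369*(-3 + 12)/217 = (369/217)*9 = 3321/217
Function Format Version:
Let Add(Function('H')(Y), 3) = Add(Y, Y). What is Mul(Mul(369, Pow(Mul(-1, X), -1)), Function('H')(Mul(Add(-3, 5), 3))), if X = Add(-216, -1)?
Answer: Rational(3321, 217) ≈ 15.304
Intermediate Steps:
X = -217
Function('H')(Y) = Add(-3, Mul(2, Y)) (Function('H')(Y) = Add(-3, Add(Y, Y)) = Add(-3, Mul(2, Y)))
Mul(Mul(369, Pow(Mul(-1, X), -1)), Function('H')(Mul(Add(-3, 5), 3))) = Mul(Mul(369, Pow(Mul(-1, -217), -1)), Add(-3, Mul(2, Mul(Add(-3, 5), 3)))) = Mul(Mul(369, Pow(217, -1)), Add(-3, Mul(2, Mul(2, 3)))) = Mul(Mul(369, Rational(1, 217)), Add(-3, Mul(2, 6))) = Mul(Rational(369, 217), Add(-3, 12)) = Mul(Rational(369, 217), 9) = Rational(3321, 217)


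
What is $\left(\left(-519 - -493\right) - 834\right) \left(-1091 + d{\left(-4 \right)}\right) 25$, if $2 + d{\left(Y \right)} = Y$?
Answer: $23585500$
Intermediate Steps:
$d{\left(Y \right)} = -2 + Y$
$\left(\left(-519 - -493\right) - 834\right) \left(-1091 + d{\left(-4 \right)}\right) 25 = \left(\left(-519 - -493\right) - 834\right) \left(-1091 - 6\right) 25 = \left(\left(-519 + 493\right) - 834\right) \left(-1091 - 6\right) 25 = \left(-26 - 834\right) \left(-1097\right) 25 = \left(-860\right) \left(-1097\right) 25 = 943420 \cdot 25 = 23585500$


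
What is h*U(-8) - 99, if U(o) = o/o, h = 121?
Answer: 22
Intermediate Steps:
U(o) = 1
h*U(-8) - 99 = 121*1 - 99 = 121 - 99 = 22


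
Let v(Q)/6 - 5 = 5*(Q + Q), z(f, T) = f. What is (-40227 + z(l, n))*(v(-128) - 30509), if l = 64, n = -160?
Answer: 1532579917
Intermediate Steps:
v(Q) = 30 + 60*Q (v(Q) = 30 + 6*(5*(Q + Q)) = 30 + 6*(5*(2*Q)) = 30 + 6*(10*Q) = 30 + 60*Q)
(-40227 + z(l, n))*(v(-128) - 30509) = (-40227 + 64)*((30 + 60*(-128)) - 30509) = -40163*((30 - 7680) - 30509) = -40163*(-7650 - 30509) = -40163*(-38159) = 1532579917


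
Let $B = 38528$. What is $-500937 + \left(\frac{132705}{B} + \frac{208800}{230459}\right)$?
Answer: $- \frac{4447843287809829}{8879124352} \approx -5.0093 \cdot 10^{5}$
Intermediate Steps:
$-500937 + \left(\frac{132705}{B} + \frac{208800}{230459}\right) = -500937 + \left(\frac{132705}{38528} + \frac{208800}{230459}\right) = -500937 + \frac{38627707995}{8879124352} = - \frac{4447843287809829}{8879124352}$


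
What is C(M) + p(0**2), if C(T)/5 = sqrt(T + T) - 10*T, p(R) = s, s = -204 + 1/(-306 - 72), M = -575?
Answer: 10790387/378 + 25*I*sqrt(46) ≈ 28546.0 + 169.56*I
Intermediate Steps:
s = -77113/378 (s = -204 + 1/(-378) = -204 - 1/378 = -77113/378 ≈ -204.00)
p(R) = -77113/378
C(T) = -50*T + 5*sqrt(2)*sqrt(T) (C(T) = 5*(sqrt(T + T) - 10*T) = 5*(sqrt(2*T) - 10*T) = 5*(sqrt(2)*sqrt(T) - 10*T) = 5*(-10*T + sqrt(2)*sqrt(T)) = -50*T + 5*sqrt(2)*sqrt(T))
C(M) + p(0**2) = (-50*(-575) + 5*sqrt(2)*sqrt(-575)) - 77113/378 = (28750 + 5*sqrt(2)*(5*I*sqrt(23))) - 77113/378 = (28750 + 25*I*sqrt(46)) - 77113/378 = 10790387/378 + 25*I*sqrt(46)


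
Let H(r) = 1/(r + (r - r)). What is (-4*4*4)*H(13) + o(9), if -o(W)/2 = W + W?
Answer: -532/13 ≈ -40.923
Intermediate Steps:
o(W) = -4*W (o(W) = -2*(W + W) = -4*W)
H(r) = 1/r (H(r) = 1/(r + 0) = 1/r)
(-4*4*4)*H(13) + o(9) = (-4*4*4)/13 - 4*9 = -16*4*(1/13) - 36 = -64*1/13 - 36 = -64/13 - 36 = -532/13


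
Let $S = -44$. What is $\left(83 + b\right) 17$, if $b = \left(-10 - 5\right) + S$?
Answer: $408$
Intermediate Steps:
$b = -59$ ($b = \left(-10 - 5\right) - 44 = -15 - 44 = -59$)
$\left(83 + b\right) 17 = \left(83 - 59\right) 17 = 24 \cdot 17 = 408$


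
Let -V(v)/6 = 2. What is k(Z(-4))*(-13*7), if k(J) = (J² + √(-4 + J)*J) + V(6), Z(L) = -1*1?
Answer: 1001 + 91*I*√5 ≈ 1001.0 + 203.48*I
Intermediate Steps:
V(v) = -12 (V(v) = -6*2 = -12)
Z(L) = -1
k(J) = -12 + J² + J*√(-4 + J) (k(J) = (J² + √(-4 + J)*J) - 12 = (J² + J*√(-4 + J)) - 12 = -12 + J² + J*√(-4 + J))
k(Z(-4))*(-13*7) = (-12 + (-1)² - √(-4 - 1))*(-13*7) = (-12 + 1 - √(-5))*(-91) = (-12 + 1 - I*√5)*(-91) = (-11 - I*√5)*(-91) = 1001 + 91*I*√5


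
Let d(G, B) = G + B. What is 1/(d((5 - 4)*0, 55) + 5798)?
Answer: 1/5853 ≈ 0.00017085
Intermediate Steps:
d(G, B) = B + G
1/(d((5 - 4)*0, 55) + 5798) = 1/((55 + (5 - 4)*0) + 5798) = 1/((55 + 1*0) + 5798) = 1/((55 + 0) + 5798) = 1/(55 + 5798) = 1/5853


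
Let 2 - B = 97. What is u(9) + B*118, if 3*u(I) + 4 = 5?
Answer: -33629/3 ≈ -11210.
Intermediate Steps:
B = -95 (B = 2 - 1*97 = 2 - 97 = -95)
u(I) = ⅓ (u(I) = -4/3 + (⅓)*5 = -4/3 + 5/3 = ⅓)
u(9) + B*118 = ⅓ - 95*118 = ⅓ - 11210 = -33629/3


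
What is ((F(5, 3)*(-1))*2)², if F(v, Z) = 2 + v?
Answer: 196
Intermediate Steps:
((F(5, 3)*(-1))*2)² = (((2 + 5)*(-1))*2)² = ((7*(-1))*2)² = (-7*2)² = (-14)² = 196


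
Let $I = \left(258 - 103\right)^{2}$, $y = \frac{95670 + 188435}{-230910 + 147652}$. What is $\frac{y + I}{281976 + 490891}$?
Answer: $\frac{1999989345}{64347360686} \approx 0.031081$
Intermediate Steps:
$y = - \frac{284105}{83258}$ ($y = \frac{284105}{-83258} = 284105 \left(- \frac{1}{83258}\right) = - \frac{284105}{83258} \approx -3.4123$)
$I = 24025$ ($I = 155^{2} = 24025$)
$\frac{y + I}{281976 + 490891} = \frac{- \frac{284105}{83258} + 24025}{281976 + 490891} = \frac{1999989345}{83258 \cdot 772867} = \frac{1999989345}{83258} \cdot \frac{1}{772867} = \frac{1999989345}{64347360686}$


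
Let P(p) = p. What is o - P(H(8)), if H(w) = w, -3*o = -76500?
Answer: 25492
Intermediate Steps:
o = 25500 (o = -1/3*(-76500) = 25500)
o - P(H(8)) = 25500 - 1*8 = 25500 - 8 = 25492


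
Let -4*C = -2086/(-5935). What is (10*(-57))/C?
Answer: 6765900/1043 ≈ 6487.0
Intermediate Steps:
C = -1043/11870 (C = -(-1043)/(2*(-5935)) = -(-1043)*(-1)/(2*5935) = -¼*2086/5935 = -1043/11870 ≈ -0.087869)
(10*(-57))/C = (10*(-57))/(-1043/11870) = -570*(-11870/1043) = 6765900/1043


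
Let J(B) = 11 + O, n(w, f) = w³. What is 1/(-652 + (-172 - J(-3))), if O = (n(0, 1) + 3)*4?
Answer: -1/847 ≈ -0.0011806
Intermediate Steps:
O = 12 (O = (0³ + 3)*4 = (0 + 3)*4 = 3*4 = 12)
J(B) = 23 (J(B) = 11 + 12 = 23)
1/(-652 + (-172 - J(-3))) = 1/(-652 + (-172 - 1*23)) = 1/(-652 + (-172 - 23)) = 1/(-652 - 195) = 1/(-847) = -1/847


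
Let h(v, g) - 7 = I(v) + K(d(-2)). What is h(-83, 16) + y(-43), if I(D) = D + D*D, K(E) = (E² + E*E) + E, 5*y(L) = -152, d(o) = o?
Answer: 33943/5 ≈ 6788.6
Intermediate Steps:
y(L) = -152/5 (y(L) = (⅕)*(-152) = -152/5)
K(E) = E + 2*E² (K(E) = (E² + E²) + E = 2*E² + E = E + 2*E²)
I(D) = D + D²
h(v, g) = 13 + v*(1 + v) (h(v, g) = 7 + (v*(1 + v) - 2*(1 + 2*(-2))) = 7 + (v*(1 + v) - 2*(1 - 4)) = 7 + (v*(1 + v) - 2*(-3)) = 7 + (v*(1 + v) + 6) = 7 + (6 + v*(1 + v)) = 13 + v*(1 + v))
h(-83, 16) + y(-43) = (13 - 83*(1 - 83)) - 152/5 = (13 - 83*(-82)) - 152/5 = (13 + 6806) - 152/5 = 6819 - 152/5 = 33943/5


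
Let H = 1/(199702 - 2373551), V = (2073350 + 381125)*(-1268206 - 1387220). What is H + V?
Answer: -14168445044768466151/2173849 ≈ -6.5177e+12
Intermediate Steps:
V = -6517676731350 (V = 2454475*(-2655426) = -6517676731350)
H = -1/2173849 (H = 1/(-2173849) = -1/2173849 ≈ -4.6001e-7)
H + V = -1/2173849 - 6517676731350 = -14168445044768466151/2173849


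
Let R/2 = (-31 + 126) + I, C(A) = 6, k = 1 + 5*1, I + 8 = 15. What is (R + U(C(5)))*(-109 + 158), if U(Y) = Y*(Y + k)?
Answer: 13524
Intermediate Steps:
I = 7 (I = -8 + 15 = 7)
k = 6 (k = 1 + 5 = 6)
U(Y) = Y*(6 + Y) (U(Y) = Y*(Y + 6) = Y*(6 + Y))
R = 204 (R = 2*((-31 + 126) + 7) = 2*(95 + 7) = 2*102 = 204)
(R + U(C(5)))*(-109 + 158) = (204 + 6*(6 + 6))*(-109 + 158) = (204 + 6*12)*49 = (204 + 72)*49 = 276*49 = 13524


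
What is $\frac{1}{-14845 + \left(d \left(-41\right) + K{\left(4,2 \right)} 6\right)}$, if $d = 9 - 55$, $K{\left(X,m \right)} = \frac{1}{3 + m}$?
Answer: $- \frac{5}{64789} \approx -7.7174 \cdot 10^{-5}$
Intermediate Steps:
$d = -46$ ($d = 9 - 55 = -46$)
$\frac{1}{-14845 + \left(d \left(-41\right) + K{\left(4,2 \right)} 6\right)} = \frac{1}{-14845 + \left(\left(-46\right) \left(-41\right) + \frac{1}{3 + 2} \cdot 6\right)} = \frac{1}{-14845 + \left(1886 + \frac{1}{5} \cdot 6\right)} = \frac{1}{-14845 + \left(1886 + \frac{6}{5}\right)} = \frac{1}{-14845 + \frac{9436}{5}} = \frac{1}{- \frac{64789}{5}} = - \frac{5}{64789}$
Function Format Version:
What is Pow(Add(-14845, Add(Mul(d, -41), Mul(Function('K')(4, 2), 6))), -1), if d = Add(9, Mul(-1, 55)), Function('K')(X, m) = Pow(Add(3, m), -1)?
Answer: Rational(-5, 64789) ≈ -7.7174e-5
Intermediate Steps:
d = -46 (d = Add(9, -55) = -46)
Pow(Add(-14845, Add(Mul(d, -41), Mul(Function('K')(4, 2), 6))), -1) = Pow(Add(-14845, Add(Mul(-46, -41), Mul(Pow(Add(3, 2), -1), 6))), -1) = Pow(Add(-14845, Add(1886, Mul(Pow(5, -1), 6))), -1) = Pow(Add(-14845, Add(1886, Mul(Rational(1, 5), 6))), -1) = Pow(Add(-14845, Add(1886, Rational(6, 5))), -1) = Pow(Add(-14845, Rational(9436, 5)), -1) = Pow(Rational(-64789, 5), -1) = Rational(-5, 64789)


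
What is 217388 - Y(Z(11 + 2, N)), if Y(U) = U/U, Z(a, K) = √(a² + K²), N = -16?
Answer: 217387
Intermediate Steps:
Z(a, K) = √(K² + a²)
Y(U) = 1
217388 - Y(Z(11 + 2, N)) = 217388 - 1*1 = 217388 - 1 = 217387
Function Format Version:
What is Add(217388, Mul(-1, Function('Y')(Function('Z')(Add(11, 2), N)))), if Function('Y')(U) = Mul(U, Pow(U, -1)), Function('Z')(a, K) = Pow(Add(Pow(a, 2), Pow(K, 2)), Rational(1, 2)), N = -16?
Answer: 217387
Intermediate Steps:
Function('Z')(a, K) = Pow(Add(Pow(K, 2), Pow(a, 2)), Rational(1, 2))
Function('Y')(U) = 1
Add(217388, Mul(-1, Function('Y')(Function('Z')(Add(11, 2), N)))) = Add(217388, Mul(-1, 1)) = Add(217388, -1) = 217387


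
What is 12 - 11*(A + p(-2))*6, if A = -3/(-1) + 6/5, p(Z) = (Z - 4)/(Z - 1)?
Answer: -1986/5 ≈ -397.20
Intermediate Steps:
p(Z) = (-4 + Z)/(-1 + Z)
A = 21/5 (A = -3*(-1) + 6*(⅕) = 3 + 6/5 = 21/5 ≈ 4.2000)
12 - 11*(A + p(-2))*6 = 12 - 11*(21/5 + (-4 - 2)/(-1 - 2))*6 = 12 - 11*(21/5 - 6/(-3))*6 = 12 - 11*(21/5 - ⅓*(-6))*6 = 12 - 11*(21/5 + 2)*6 = 12 - 341*6/5 = 12 - 11*186/5 = 12 - 2046/5 = -1986/5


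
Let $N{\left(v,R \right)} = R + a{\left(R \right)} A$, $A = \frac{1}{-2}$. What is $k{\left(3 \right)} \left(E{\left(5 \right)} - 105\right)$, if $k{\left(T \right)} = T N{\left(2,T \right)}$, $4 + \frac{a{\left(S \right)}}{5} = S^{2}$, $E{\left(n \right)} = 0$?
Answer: $\frac{5985}{2} \approx 2992.5$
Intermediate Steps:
$a{\left(S \right)} = -20 + 5 S^{2}$
$A = - \frac{1}{2} \approx -0.5$
$N{\left(v,R \right)} = 10 + R - \frac{5 R^{2}}{2}$ ($N{\left(v,R \right)} = R + \left(-20 + 5 R^{2}\right) \left(- \frac{1}{2}\right) = R - \left(-10 + \frac{5 R^{2}}{2}\right) = 10 + R - \frac{5 R^{2}}{2}$)
$k{\left(T \right)} = T \left(10 + T - \frac{5 T^{2}}{2}\right)$
$k{\left(3 \right)} \left(E{\left(5 \right)} - 105\right) = \frac{1}{2} \cdot 3 \left(20 - 5 \cdot 3^{2} + 2 \cdot 3\right) \left(0 - 105\right) = \frac{1}{2} \cdot 3 \left(20 - 45 + 6\right) \left(-105\right) = \frac{1}{2} \cdot 3 \left(-19\right) \left(-105\right) = \left(- \frac{57}{2}\right) \left(-105\right) = \frac{5985}{2}$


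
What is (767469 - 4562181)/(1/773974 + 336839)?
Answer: -979002808496/86901542729 ≈ -11.266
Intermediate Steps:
(767469 - 4562181)/(1/773974 + 336839) = -3794712/(1/773974 + 336839) = -3794712/260704628187/773974 = -3794712*773974/260704628187 = -979002808496/86901542729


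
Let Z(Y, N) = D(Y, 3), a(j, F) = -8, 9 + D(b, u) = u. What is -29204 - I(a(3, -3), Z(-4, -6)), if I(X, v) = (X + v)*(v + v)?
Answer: -29372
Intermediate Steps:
D(b, u) = -9 + u
Z(Y, N) = -6 (Z(Y, N) = -9 + 3 = -6)
I(X, v) = 2*v*(X + v) (I(X, v) = (X + v)*(2*v) = 2*v*(X + v))
-29204 - I(a(3, -3), Z(-4, -6)) = -29204 - 2*(-6)*(-8 - 6) = -29204 - 2*(-6)*(-14) = -29204 - 1*168 = -29204 - 168 = -29372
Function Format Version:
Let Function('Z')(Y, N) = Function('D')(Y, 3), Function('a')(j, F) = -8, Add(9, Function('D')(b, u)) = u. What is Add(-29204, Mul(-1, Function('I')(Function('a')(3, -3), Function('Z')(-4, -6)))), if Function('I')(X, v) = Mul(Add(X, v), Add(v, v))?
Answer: -29372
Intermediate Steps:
Function('D')(b, u) = Add(-9, u)
Function('Z')(Y, N) = -6 (Function('Z')(Y, N) = Add(-9, 3) = -6)
Function('I')(X, v) = Mul(2, v, Add(X, v)) (Function('I')(X, v) = Mul(Add(X, v), Mul(2, v)) = Mul(2, v, Add(X, v)))
Add(-29204, Mul(-1, Function('I')(Function('a')(3, -3), Function('Z')(-4, -6)))) = Add(-29204, Mul(-1, Mul(2, -6, Add(-8, -6)))) = Add(-29204, Mul(-1, Mul(2, -6, -14))) = Add(-29204, Mul(-1, 168)) = Add(-29204, -168) = -29372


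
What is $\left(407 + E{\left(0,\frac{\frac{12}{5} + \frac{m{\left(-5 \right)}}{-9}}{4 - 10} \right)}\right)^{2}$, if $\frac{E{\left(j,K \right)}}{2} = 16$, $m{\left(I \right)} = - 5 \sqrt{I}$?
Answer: $192721$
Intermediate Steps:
$E{\left(j,K \right)} = 32$ ($E{\left(j,K \right)} = 2 \cdot 16 = 32$)
$\left(407 + E{\left(0,\frac{\frac{12}{5} + \frac{m{\left(-5 \right)}}{-9}}{4 - 10} \right)}\right)^{2} = \left(407 + 32\right)^{2} = 439^{2} = 192721$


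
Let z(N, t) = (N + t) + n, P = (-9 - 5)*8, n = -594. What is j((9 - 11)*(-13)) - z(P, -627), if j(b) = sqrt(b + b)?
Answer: 1333 + 2*sqrt(13) ≈ 1340.2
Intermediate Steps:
j(b) = sqrt(2)*sqrt(b) (j(b) = sqrt(2*b) = sqrt(2)*sqrt(b))
P = -112 (P = -14*8 = -112)
z(N, t) = -594 + N + t (z(N, t) = (N + t) - 594 = -594 + N + t)
j((9 - 11)*(-13)) - z(P, -627) = sqrt(2)*sqrt((9 - 11)*(-13)) - (-594 - 112 - 627) = sqrt(2)*sqrt(-2*(-13)) - 1*(-1333) = sqrt(2)*sqrt(26) + 1333 = 2*sqrt(13) + 1333 = 1333 + 2*sqrt(13)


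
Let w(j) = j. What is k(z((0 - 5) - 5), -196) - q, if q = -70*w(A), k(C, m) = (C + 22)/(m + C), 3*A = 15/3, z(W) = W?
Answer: 36032/309 ≈ 116.61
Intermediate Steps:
A = 5/3 (A = (15/3)/3 = (15*(⅓))/3 = (⅓)*5 = 5/3 ≈ 1.6667)
k(C, m) = (22 + C)/(C + m)
q = -350/3 (q = -70*5/3 = -350/3 ≈ -116.67)
k(z((0 - 5) - 5), -196) - q = (22 + ((0 - 5) - 5))/(((0 - 5) - 5) - 196) - 1*(-350/3) = (22 + (-5 - 5))/((-5 - 5) - 196) + 350/3 = (22 - 10)/(-10 - 196) + 350/3 = 12/(-206) + 350/3 = -1/206*12 + 350/3 = -6/103 + 350/3 = 36032/309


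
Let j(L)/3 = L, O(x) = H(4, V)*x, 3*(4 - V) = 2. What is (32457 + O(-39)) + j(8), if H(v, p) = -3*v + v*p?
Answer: 32429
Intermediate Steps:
V = 10/3 (V = 4 - ⅓*2 = 4 - ⅔ = 10/3 ≈ 3.3333)
H(v, p) = -3*v + p*v
O(x) = 4*x/3 (O(x) = (4*(-3 + 10/3))*x = (4*(⅓))*x = 4*x/3)
j(L) = 3*L
(32457 + O(-39)) + j(8) = (32457 + (4/3)*(-39)) + 3*8 = (32457 - 52) + 24 = 32405 + 24 = 32429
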